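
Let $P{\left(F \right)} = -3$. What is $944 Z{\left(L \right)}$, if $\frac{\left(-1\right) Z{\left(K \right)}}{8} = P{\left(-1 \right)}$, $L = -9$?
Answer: $22656$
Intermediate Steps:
$Z{\left(K \right)} = 24$ ($Z{\left(K \right)} = \left(-8\right) \left(-3\right) = 24$)
$944 Z{\left(L \right)} = 944 \cdot 24 = 22656$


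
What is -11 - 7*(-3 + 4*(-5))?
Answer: 150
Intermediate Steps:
-11 - 7*(-3 + 4*(-5)) = -11 - 7*(-3 - 20) = -11 - 7*(-23) = -11 + 161 = 150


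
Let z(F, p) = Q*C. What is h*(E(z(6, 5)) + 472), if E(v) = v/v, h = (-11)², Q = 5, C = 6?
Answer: 57233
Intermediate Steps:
h = 121
z(F, p) = 30 (z(F, p) = 5*6 = 30)
E(v) = 1
h*(E(z(6, 5)) + 472) = 121*(1 + 472) = 121*473 = 57233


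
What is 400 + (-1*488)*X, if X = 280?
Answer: -136240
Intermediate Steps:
400 + (-1*488)*X = 400 - 1*488*280 = 400 - 488*280 = 400 - 136640 = -136240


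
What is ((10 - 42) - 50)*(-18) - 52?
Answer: 1424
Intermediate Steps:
((10 - 42) - 50)*(-18) - 52 = (-32 - 50)*(-18) - 52 = -82*(-18) - 52 = 1476 - 52 = 1424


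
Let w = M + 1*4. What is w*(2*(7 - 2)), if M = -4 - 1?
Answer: -10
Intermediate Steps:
M = -5
w = -1 (w = -5 + 1*4 = -5 + 4 = -1)
w*(2*(7 - 2)) = -2*(7 - 2) = -2*5 = -1*10 = -10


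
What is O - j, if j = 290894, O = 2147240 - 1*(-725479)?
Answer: 2581825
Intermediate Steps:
O = 2872719 (O = 2147240 + 725479 = 2872719)
O - j = 2872719 - 1*290894 = 2872719 - 290894 = 2581825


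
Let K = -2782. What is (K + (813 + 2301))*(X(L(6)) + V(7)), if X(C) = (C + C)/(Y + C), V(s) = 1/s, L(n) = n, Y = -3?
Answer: 9628/7 ≈ 1375.4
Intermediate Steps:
X(C) = 2*C/(-3 + C) (X(C) = (C + C)/(-3 + C) = (2*C)/(-3 + C) = 2*C/(-3 + C))
(K + (813 + 2301))*(X(L(6)) + V(7)) = (-2782 + (813 + 2301))*(2*6/(-3 + 6) + 1/7) = (-2782 + 3114)*(2*6/3 + ⅐) = 332*(2*6*(⅓) + ⅐) = 332*(4 + ⅐) = 332*(29/7) = 9628/7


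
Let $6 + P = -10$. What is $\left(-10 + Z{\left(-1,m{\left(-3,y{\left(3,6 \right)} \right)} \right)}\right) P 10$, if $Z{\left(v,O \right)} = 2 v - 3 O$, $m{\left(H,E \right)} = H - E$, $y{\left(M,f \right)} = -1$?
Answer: $960$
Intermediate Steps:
$P = -16$ ($P = -6 - 10 = -16$)
$Z{\left(v,O \right)} = - 3 O + 2 v$
$\left(-10 + Z{\left(-1,m{\left(-3,y{\left(3,6 \right)} \right)} \right)}\right) P 10 = \left(-10 - \left(2 + 3 \left(-3 - -1\right)\right)\right) \left(-16\right) 10 = \left(-10 - \left(2 + 3 \left(-3 + 1\right)\right)\right) \left(-16\right) 10 = \left(-10 - -4\right) \left(-16\right) 10 = \left(-10 + \left(6 - 2\right)\right) \left(-16\right) 10 = \left(-10 + 4\right) \left(-16\right) 10 = \left(-6\right) \left(-16\right) 10 = 96 \cdot 10 = 960$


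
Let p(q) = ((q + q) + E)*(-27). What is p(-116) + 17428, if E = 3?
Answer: 23611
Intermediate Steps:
p(q) = -81 - 54*q (p(q) = ((q + q) + 3)*(-27) = (2*q + 3)*(-27) = (3 + 2*q)*(-27) = -81 - 54*q)
p(-116) + 17428 = (-81 - 54*(-116)) + 17428 = (-81 + 6264) + 17428 = 6183 + 17428 = 23611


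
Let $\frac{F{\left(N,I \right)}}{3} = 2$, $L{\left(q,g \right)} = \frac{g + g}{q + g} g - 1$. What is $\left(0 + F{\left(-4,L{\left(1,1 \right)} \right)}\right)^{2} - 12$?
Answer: $24$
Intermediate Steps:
$L{\left(q,g \right)} = -1 + \frac{2 g^{2}}{g + q}$ ($L{\left(q,g \right)} = \frac{2 g}{g + q} g - 1 = \frac{2 g^{2}}{g + q} - 1 = -1 + \frac{2 g^{2}}{g + q}$)
$F{\left(N,I \right)} = 6$ ($F{\left(N,I \right)} = 3 \cdot 2 = 6$)
$\left(0 + F{\left(-4,L{\left(1,1 \right)} \right)}\right)^{2} - 12 = \left(0 + 6\right)^{2} - 12 = 6^{2} - 12 = 36 - 12 = 24$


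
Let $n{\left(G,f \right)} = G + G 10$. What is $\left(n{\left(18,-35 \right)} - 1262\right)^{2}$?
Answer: $1132096$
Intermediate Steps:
$n{\left(G,f \right)} = 11 G$ ($n{\left(G,f \right)} = G + 10 G = 11 G$)
$\left(n{\left(18,-35 \right)} - 1262\right)^{2} = \left(11 \cdot 18 - 1262\right)^{2} = \left(198 - 1262\right)^{2} = \left(-1064\right)^{2} = 1132096$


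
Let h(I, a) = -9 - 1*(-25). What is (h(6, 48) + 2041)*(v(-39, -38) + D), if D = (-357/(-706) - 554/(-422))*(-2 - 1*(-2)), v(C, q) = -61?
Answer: -125477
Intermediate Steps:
h(I, a) = 16 (h(I, a) = -9 + 25 = 16)
D = 0 (D = (-357*(-1/706) - 554*(-1/422))*(-2 + 2) = (357/706 + 277/211)*0 = (270889/148966)*0 = 0)
(h(6, 48) + 2041)*(v(-39, -38) + D) = (16 + 2041)*(-61 + 0) = 2057*(-61) = -125477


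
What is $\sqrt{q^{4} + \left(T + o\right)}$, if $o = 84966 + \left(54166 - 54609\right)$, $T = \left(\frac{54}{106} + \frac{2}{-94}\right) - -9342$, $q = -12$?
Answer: $\frac{\sqrt{711111516737}}{2491} \approx 338.53$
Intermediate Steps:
$T = \frac{23272138}{2491}$ ($T = \left(54 \cdot \frac{1}{106} + 2 \left(- \frac{1}{94}\right)\right) + 9342 = \left(\frac{27}{53} - \frac{1}{47}\right) + 9342 = \frac{1216}{2491} + 9342 = \frac{23272138}{2491} \approx 9342.5$)
$o = 84523$ ($o = 84966 + \left(54166 - 54609\right) = 84966 - 443 = 84523$)
$\sqrt{q^{4} + \left(T + o\right)} = \sqrt{\left(-12\right)^{4} + \left(\frac{23272138}{2491} + 84523\right)} = \sqrt{20736 + \frac{233818931}{2491}} = \sqrt{\frac{285472307}{2491}} = \frac{\sqrt{711111516737}}{2491}$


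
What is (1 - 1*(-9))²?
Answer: 100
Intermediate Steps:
(1 - 1*(-9))² = (1 + 9)² = 10² = 100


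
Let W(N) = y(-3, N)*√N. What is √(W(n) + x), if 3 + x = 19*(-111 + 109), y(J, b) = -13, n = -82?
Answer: √(-41 - 13*I*√82) ≈ 6.4674 - 9.101*I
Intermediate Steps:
W(N) = -13*√N
x = -41 (x = -3 + 19*(-111 + 109) = -3 + 19*(-2) = -3 - 38 = -41)
√(W(n) + x) = √(-13*I*√82 - 41) = √(-41 - 13*I*√82)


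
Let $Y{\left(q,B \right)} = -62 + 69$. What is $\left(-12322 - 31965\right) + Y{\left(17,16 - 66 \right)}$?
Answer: $-44280$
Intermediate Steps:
$Y{\left(q,B \right)} = 7$
$\left(-12322 - 31965\right) + Y{\left(17,16 - 66 \right)} = \left(-12322 - 31965\right) + 7 = -44287 + 7 = -44280$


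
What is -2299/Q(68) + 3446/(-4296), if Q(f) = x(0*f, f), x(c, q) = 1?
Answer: -4939975/2148 ≈ -2299.8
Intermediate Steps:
Q(f) = 1
-2299/Q(68) + 3446/(-4296) = -2299/1 + 3446/(-4296) = -2299*1 + 3446*(-1/4296) = -2299 - 1723/2148 = -4939975/2148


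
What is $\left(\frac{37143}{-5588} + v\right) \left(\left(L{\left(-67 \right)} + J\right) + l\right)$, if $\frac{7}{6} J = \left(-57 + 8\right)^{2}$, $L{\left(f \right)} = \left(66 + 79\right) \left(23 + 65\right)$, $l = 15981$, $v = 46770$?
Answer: $\frac{8048198089983}{5588} \approx 1.4403 \cdot 10^{9}$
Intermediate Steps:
$L{\left(f \right)} = 12760$ ($L{\left(f \right)} = 145 \cdot 88 = 12760$)
$J = 2058$ ($J = \frac{6 \left(-57 + 8\right)^{2}}{7} = \frac{6 \left(-49\right)^{2}}{7} = \frac{6}{7} \cdot 2401 = 2058$)
$\left(\frac{37143}{-5588} + v\right) \left(\left(L{\left(-67 \right)} + J\right) + l\right) = \left(\frac{37143}{-5588} + 46770\right) \left(\left(12760 + 2058\right) + 15981\right) = \left(37143 \left(- \frac{1}{5588}\right) + 46770\right) \left(14818 + 15981\right) = \left(- \frac{37143}{5588} + 46770\right) 30799 = \frac{261313617}{5588} \cdot 30799 = \frac{8048198089983}{5588}$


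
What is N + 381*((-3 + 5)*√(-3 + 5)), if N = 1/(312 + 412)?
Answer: 1/724 + 762*√2 ≈ 1077.6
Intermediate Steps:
N = 1/724 ≈ 0.0013812
N + 381*((-3 + 5)*√(-3 + 5)) = 1/724 + 381*((-3 + 5)*√(-3 + 5)) = 1/724 + 381*(2*√2) = 1/724 + 762*√2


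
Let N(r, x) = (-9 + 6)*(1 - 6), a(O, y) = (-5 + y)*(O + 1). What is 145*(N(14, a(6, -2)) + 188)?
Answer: 29435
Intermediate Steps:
a(O, y) = (1 + O)*(-5 + y) (a(O, y) = (-5 + y)*(1 + O) = (1 + O)*(-5 + y))
N(r, x) = 15 (N(r, x) = -3*(-5) = 15)
145*(N(14, a(6, -2)) + 188) = 145*(15 + 188) = 145*203 = 29435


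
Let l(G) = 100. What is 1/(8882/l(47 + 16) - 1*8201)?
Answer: -50/405609 ≈ -0.00012327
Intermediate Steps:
1/(8882/l(47 + 16) - 1*8201) = 1/(8882/100 - 1*8201) = 1/(8882*(1/100) - 8201) = 1/(4441/50 - 8201) = 1/(-405609/50) = -50/405609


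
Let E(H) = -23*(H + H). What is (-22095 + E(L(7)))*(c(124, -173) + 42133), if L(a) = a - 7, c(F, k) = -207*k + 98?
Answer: -1724337990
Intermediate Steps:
c(F, k) = 98 - 207*k
L(a) = -7 + a
E(H) = -46*H
(-22095 + E(L(7)))*(c(124, -173) + 42133) = (-22095 - 46*(-7 + 7))*((98 - 207*(-173)) + 42133) = (-22095 - 46*0)*((98 + 35811) + 42133) = (-22095 + 0)*(35909 + 42133) = -22095*78042 = -1724337990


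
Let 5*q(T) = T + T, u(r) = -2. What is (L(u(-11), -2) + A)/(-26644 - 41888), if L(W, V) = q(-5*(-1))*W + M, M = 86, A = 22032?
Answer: -11057/34266 ≈ -0.32268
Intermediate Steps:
q(T) = 2*T/5 (q(T) = (T + T)/5 = (2*T)/5 = 2*T/5)
L(W, V) = 86 + 2*W (L(W, V) = (2*(-5*(-1))/5)*W + 86 = ((⅖)*5)*W + 86 = 2*W + 86 = 86 + 2*W)
(L(u(-11), -2) + A)/(-26644 - 41888) = ((86 + 2*(-2)) + 22032)/(-26644 - 41888) = ((86 - 4) + 22032)/(-68532) = (82 + 22032)*(-1/68532) = 22114*(-1/68532) = -11057/34266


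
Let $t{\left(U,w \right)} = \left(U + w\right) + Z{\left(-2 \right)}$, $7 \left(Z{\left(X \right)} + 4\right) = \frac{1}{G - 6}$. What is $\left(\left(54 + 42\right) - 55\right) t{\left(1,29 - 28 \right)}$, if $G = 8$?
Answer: $- \frac{1107}{14} \approx -79.071$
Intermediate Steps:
$Z{\left(X \right)} = - \frac{55}{14}$ ($Z{\left(X \right)} = -4 + \frac{1}{7 \left(8 - 6\right)} = -4 + \frac{1}{7 \cdot 2} = -4 + \frac{1}{7} \cdot \frac{1}{2} = -4 + \frac{1}{14} = - \frac{55}{14}$)
$t{\left(U,w \right)} = - \frac{55}{14} + U + w$ ($t{\left(U,w \right)} = \left(U + w\right) - \frac{55}{14} = - \frac{55}{14} + U + w$)
$\left(\left(54 + 42\right) - 55\right) t{\left(1,29 - 28 \right)} = \left(\left(54 + 42\right) - 55\right) \left(- \frac{55}{14} + 1 + \left(29 - 28\right)\right) = \left(96 - 55\right) \left(- \frac{55}{14} + 1 + 1\right) = 41 \left(- \frac{27}{14}\right) = - \frac{1107}{14}$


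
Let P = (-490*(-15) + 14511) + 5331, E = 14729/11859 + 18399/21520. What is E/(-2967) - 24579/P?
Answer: -776068926371203/857902221150480 ≈ -0.90461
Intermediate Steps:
E = 535161821/255205680 (E = 14729*(1/11859) + 18399*(1/21520) = 14729/11859 + 18399/21520 = 535161821/255205680 ≈ 2.0970)
P = 27192 (P = (7350 + 14511) + 5331 = 21861 + 5331 = 27192)
E/(-2967) - 24579/P = (535161821/255205680)/(-2967) - 24579/27192 = (535161821/255205680)*(-1/2967) - 24579*1/27192 = -535161821/757195252560 - 8193/9064 = -776068926371203/857902221150480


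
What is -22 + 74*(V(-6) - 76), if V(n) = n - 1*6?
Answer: -6534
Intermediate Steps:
V(n) = -6 + n (V(n) = n - 6 = -6 + n)
-22 + 74*(V(-6) - 76) = -22 + 74*((-6 - 6) - 76) = -22 + 74*(-12 - 76) = -22 + 74*(-88) = -22 - 6512 = -6534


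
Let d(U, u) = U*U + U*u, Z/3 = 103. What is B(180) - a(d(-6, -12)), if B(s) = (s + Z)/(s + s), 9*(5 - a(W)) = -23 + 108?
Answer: 2089/360 ≈ 5.8028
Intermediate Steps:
Z = 309 (Z = 3*103 = 309)
d(U, u) = U² + U*u
a(W) = -40/9 (a(W) = 5 - (-23 + 108)/9 = 5 - ⅑*85 = 5 - 85/9 = -40/9)
B(s) = (309 + s)/(2*s) (B(s) = (s + 309)/(s + s) = (309 + s)/((2*s)) = (309 + s)*(1/(2*s)) = (309 + s)/(2*s))
B(180) - a(d(-6, -12)) = (½)*(309 + 180)/180 - 1*(-40/9) = (½)*(1/180)*489 + 40/9 = 163/120 + 40/9 = 2089/360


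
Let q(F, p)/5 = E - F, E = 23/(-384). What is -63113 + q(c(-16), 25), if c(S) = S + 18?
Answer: -24239347/384 ≈ -63123.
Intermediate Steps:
c(S) = 18 + S
E = -23/384 (E = 23*(-1/384) = -23/384 ≈ -0.059896)
q(F, p) = -115/384 - 5*F (q(F, p) = 5*(-23/384 - F) = -115/384 - 5*F)
-63113 + q(c(-16), 25) = -63113 + (-115/384 - 5*(18 - 16)) = -63113 + (-115/384 - 5*2) = -63113 + (-115/384 - 10) = -63113 - 3955/384 = -24239347/384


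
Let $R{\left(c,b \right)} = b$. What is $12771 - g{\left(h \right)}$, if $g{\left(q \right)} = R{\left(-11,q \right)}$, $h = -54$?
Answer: $12825$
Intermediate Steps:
$g{\left(q \right)} = q$
$12771 - g{\left(h \right)} = 12771 - -54 = 12771 + 54 = 12825$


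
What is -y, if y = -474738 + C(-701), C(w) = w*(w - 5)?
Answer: -20168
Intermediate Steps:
C(w) = w*(-5 + w)
y = 20168 (y = -474738 - 701*(-5 - 701) = -474738 - 701*(-706) = -474738 + 494906 = 20168)
-y = -1*20168 = -20168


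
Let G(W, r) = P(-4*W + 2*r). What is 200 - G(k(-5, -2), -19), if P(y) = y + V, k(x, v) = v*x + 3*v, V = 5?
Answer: 249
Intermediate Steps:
k(x, v) = 3*v + v*x
P(y) = 5 + y (P(y) = y + 5 = 5 + y)
G(W, r) = 5 - 4*W + 2*r (G(W, r) = 5 + (-4*W + 2*r) = 5 - 4*W + 2*r)
200 - G(k(-5, -2), -19) = 200 - (5 - (-8)*(3 - 5) + 2*(-19)) = 200 - (5 - (-8)*(-2) - 38) = 200 - (5 - 4*4 - 38) = 200 - (5 - 16 - 38) = 200 - 1*(-49) = 200 + 49 = 249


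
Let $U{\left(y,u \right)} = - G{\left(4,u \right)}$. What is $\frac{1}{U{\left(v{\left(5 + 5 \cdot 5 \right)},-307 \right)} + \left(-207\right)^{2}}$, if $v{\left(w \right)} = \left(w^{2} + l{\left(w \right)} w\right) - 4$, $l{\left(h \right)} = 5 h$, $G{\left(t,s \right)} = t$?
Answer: $\frac{1}{42845} \approx 2.334 \cdot 10^{-5}$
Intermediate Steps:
$v{\left(w \right)} = -4 + 6 w^{2}$ ($v{\left(w \right)} = \left(w^{2} + 5 w w\right) - 4 = \left(w^{2} + 5 w^{2}\right) - 4 = 6 w^{2} - 4 = -4 + 6 w^{2}$)
$U{\left(y,u \right)} = -4$ ($U{\left(y,u \right)} = \left(-1\right) 4 = -4$)
$\frac{1}{U{\left(v{\left(5 + 5 \cdot 5 \right)},-307 \right)} + \left(-207\right)^{2}} = \frac{1}{-4 + \left(-207\right)^{2}} = \frac{1}{-4 + 42849} = \frac{1}{42845}$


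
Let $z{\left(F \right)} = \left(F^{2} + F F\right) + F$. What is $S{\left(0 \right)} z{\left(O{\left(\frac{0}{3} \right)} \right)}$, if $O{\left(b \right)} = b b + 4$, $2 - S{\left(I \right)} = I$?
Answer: $72$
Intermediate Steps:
$S{\left(I \right)} = 2 - I$
$O{\left(b \right)} = 4 + b^{2}$ ($O{\left(b \right)} = b^{2} + 4 = 4 + b^{2}$)
$z{\left(F \right)} = F + 2 F^{2}$ ($z{\left(F \right)} = \left(F^{2} + F^{2}\right) + F = 2 F^{2} + F = F + 2 F^{2}$)
$S{\left(0 \right)} z{\left(O{\left(\frac{0}{3} \right)} \right)} = \left(2 - 0\right) \left(4 + \left(\frac{0}{3}\right)^{2}\right) \left(1 + 2 \left(4 + \left(\frac{0}{3}\right)^{2}\right)\right) = \left(2 + 0\right) \left(4 + \left(0 \cdot \frac{1}{3}\right)^{2}\right) \left(1 + 2 \left(4 + \left(0 \cdot \frac{1}{3}\right)^{2}\right)\right) = 2 \left(4 + 0^{2}\right) \left(1 + 2 \left(4 + 0^{2}\right)\right) = 2 \left(4 + 0\right) \left(1 + 2 \left(4 + 0\right)\right) = 2 \cdot 4 \left(1 + 2 \cdot 4\right) = 2 \cdot 4 \left(1 + 8\right) = 2 \cdot 4 \cdot 9 = 2 \cdot 36 = 72$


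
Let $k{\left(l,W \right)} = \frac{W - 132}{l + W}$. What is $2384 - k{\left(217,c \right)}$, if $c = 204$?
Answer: $\frac{1003592}{421} \approx 2383.8$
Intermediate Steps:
$k{\left(l,W \right)} = \frac{-132 + W}{W + l}$
$2384 - k{\left(217,c \right)} = 2384 - \frac{-132 + 204}{204 + 217} = 2384 - \frac{1}{421} \cdot 72 = 2384 - \frac{72}{421} = \frac{1003592}{421}$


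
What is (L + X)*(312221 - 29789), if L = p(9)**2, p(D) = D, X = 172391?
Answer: 48711611904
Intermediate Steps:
L = 81 (L = 9**2 = 81)
(L + X)*(312221 - 29789) = (81 + 172391)*(312221 - 29789) = 172472*282432 = 48711611904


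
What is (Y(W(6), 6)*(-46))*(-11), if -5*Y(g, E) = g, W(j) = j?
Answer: -3036/5 ≈ -607.20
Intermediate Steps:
Y(g, E) = -g/5
(Y(W(6), 6)*(-46))*(-11) = (-1/5*6*(-46))*(-11) = -6/5*(-46)*(-11) = (276/5)*(-11) = -3036/5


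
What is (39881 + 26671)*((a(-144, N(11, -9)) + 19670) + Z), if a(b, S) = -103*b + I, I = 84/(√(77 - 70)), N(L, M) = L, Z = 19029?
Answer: 3562595112 + 798624*√7 ≈ 3.5647e+9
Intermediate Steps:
I = 12*√7 (I = 84/(√7) = 84*(√7/7) = 12*√7 ≈ 31.749)
a(b, S) = -103*b + 12*√7
(39881 + 26671)*((a(-144, N(11, -9)) + 19670) + Z) = (39881 + 26671)*(((-103*(-144) + 12*√7) + 19670) + 19029) = 66552*(((14832 + 12*√7) + 19670) + 19029) = 66552*((34502 + 12*√7) + 19029) = 66552*(53531 + 12*√7) = 3562595112 + 798624*√7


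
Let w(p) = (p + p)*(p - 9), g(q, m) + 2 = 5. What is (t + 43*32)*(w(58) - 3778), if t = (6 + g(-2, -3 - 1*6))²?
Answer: 2777042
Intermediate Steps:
g(q, m) = 3 (g(q, m) = -2 + 5 = 3)
t = 81 (t = (6 + 3)² = 9² = 81)
w(p) = 2*p*(-9 + p) (w(p) = (2*p)*(-9 + p) = 2*p*(-9 + p))
(t + 43*32)*(w(58) - 3778) = (81 + 43*32)*(2*58*(-9 + 58) - 3778) = (81 + 1376)*(2*58*49 - 3778) = 1457*(5684 - 3778) = 1457*1906 = 2777042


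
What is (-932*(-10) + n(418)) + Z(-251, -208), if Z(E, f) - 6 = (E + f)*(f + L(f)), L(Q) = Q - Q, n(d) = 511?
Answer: 105309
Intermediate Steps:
L(Q) = 0
Z(E, f) = 6 + f*(E + f) (Z(E, f) = 6 + (E + f)*(f + 0) = 6 + (E + f)*f = 6 + f*(E + f))
(-932*(-10) + n(418)) + Z(-251, -208) = (-932*(-10) + 511) + (6 + (-208)**2 - 251*(-208)) = (9320 + 511) + (6 + 43264 + 52208) = 9831 + 95478 = 105309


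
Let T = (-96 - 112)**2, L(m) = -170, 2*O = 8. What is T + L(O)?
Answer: 43094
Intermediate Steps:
O = 4 (O = (1/2)*8 = 4)
T = 43264 (T = (-208)**2 = 43264)
T + L(O) = 43264 - 170 = 43094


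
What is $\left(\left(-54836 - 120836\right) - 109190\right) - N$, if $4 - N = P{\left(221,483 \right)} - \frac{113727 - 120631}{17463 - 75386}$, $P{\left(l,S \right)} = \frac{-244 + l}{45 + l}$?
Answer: $- \frac{4389081191281}{15407518} \approx -2.8487 \cdot 10^{5}$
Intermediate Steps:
$P{\left(l,S \right)} = \frac{-244 + l}{45 + l}$
$N = \frac{64798765}{15407518}$ ($N = 4 - \left(\frac{-244 + 221}{45 + 221} - \frac{113727 - 120631}{17463 - 75386}\right) = 4 - \left(\frac{1}{266} \left(-23\right) - - \frac{6904}{-57923}\right) = 4 - \left(\frac{1}{266} \left(-23\right) - \left(-6904\right) \left(- \frac{1}{57923}\right)\right) = 4 - \left(- \frac{23}{266} - \frac{6904}{57923}\right) = 4 - - \frac{3168693}{15407518} = 4 + \frac{3168693}{15407518} = \frac{64798765}{15407518} \approx 4.2057$)
$\left(\left(-54836 - 120836\right) - 109190\right) - N = \left(\left(-54836 - 120836\right) - 109190\right) - \frac{64798765}{15407518} = \left(-175672 - 109190\right) - \frac{64798765}{15407518} = -284862 - \frac{64798765}{15407518} = - \frac{4389081191281}{15407518}$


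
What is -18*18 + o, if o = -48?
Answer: -372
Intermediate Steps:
-18*18 + o = -18*18 - 48 = -324 - 48 = -372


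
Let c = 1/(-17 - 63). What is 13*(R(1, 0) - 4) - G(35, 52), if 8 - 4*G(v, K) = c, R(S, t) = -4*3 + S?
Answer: -63041/320 ≈ -197.00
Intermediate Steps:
R(S, t) = -12 + S
c = -1/80 (c = 1/(-80) = -1/80 ≈ -0.012500)
G(v, K) = 641/320 (G(v, K) = 2 - 1/4*(-1/80) = 2 + 1/320 = 641/320)
13*(R(1, 0) - 4) - G(35, 52) = 13*((-12 + 1) - 4) - 1*641/320 = 13*(-11 - 4) - 641/320 = 13*(-15) - 641/320 = -195 - 641/320 = -63041/320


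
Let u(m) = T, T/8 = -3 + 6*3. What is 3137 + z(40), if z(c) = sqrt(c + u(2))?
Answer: 3137 + 4*sqrt(10) ≈ 3149.6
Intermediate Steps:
T = 120 (T = 8*(-3 + 6*3) = 8*(-3 + 18) = 8*15 = 120)
u(m) = 120
z(c) = sqrt(120 + c) (z(c) = sqrt(c + 120) = sqrt(120 + c))
3137 + z(40) = 3137 + sqrt(120 + 40) = 3137 + sqrt(160) = 3137 + 4*sqrt(10)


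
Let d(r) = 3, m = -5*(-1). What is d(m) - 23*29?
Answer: -664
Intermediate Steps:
m = 5
d(m) - 23*29 = 3 - 23*29 = 3 - 667 = -664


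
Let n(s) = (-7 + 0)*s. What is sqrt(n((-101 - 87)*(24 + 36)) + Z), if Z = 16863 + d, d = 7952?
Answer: 5*sqrt(4151) ≈ 322.14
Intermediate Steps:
Z = 24815 (Z = 16863 + 7952 = 24815)
n(s) = -7*s
sqrt(n((-101 - 87)*(24 + 36)) + Z) = sqrt(-7*(-101 - 87)*(24 + 36) + 24815) = sqrt(-(-1316)*60 + 24815) = sqrt(-7*(-11280) + 24815) = sqrt(78960 + 24815) = sqrt(103775) = 5*sqrt(4151)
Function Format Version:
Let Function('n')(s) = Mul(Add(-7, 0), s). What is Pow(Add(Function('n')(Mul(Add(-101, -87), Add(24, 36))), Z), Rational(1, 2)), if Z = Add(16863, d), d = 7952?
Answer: Mul(5, Pow(4151, Rational(1, 2))) ≈ 322.14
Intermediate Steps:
Z = 24815 (Z = Add(16863, 7952) = 24815)
Function('n')(s) = Mul(-7, s)
Pow(Add(Function('n')(Mul(Add(-101, -87), Add(24, 36))), Z), Rational(1, 2)) = Pow(Add(Mul(-7, Mul(Add(-101, -87), Add(24, 36))), 24815), Rational(1, 2)) = Pow(Add(Mul(-7, Mul(-188, 60)), 24815), Rational(1, 2)) = Pow(Add(Mul(-7, -11280), 24815), Rational(1, 2)) = Pow(Add(78960, 24815), Rational(1, 2)) = Pow(103775, Rational(1, 2)) = Mul(5, Pow(4151, Rational(1, 2)))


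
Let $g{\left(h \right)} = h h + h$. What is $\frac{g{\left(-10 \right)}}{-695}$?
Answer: $- \frac{18}{139} \approx -0.1295$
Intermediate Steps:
$g{\left(h \right)} = h + h^{2}$ ($g{\left(h \right)} = h^{2} + h = h + h^{2}$)
$\frac{g{\left(-10 \right)}}{-695} = \frac{\left(-10\right) \left(1 - 10\right)}{-695} = \left(-10\right) \left(-9\right) \left(- \frac{1}{695}\right) = 90 \left(- \frac{1}{695}\right) = - \frac{18}{139}$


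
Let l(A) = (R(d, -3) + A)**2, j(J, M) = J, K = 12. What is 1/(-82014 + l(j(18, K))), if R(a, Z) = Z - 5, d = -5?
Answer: -1/81914 ≈ -1.2208e-5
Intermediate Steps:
R(a, Z) = -5 + Z
l(A) = (-8 + A)**2 (l(A) = ((-5 - 3) + A)**2 = (-8 + A)**2)
1/(-82014 + l(j(18, K))) = 1/(-82014 + (-8 + 18)**2) = 1/(-82014 + 10**2) = 1/(-82014 + 100) = 1/(-81914) = -1/81914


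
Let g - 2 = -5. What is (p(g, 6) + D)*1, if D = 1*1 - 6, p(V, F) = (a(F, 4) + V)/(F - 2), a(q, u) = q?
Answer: -17/4 ≈ -4.2500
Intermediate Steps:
g = -3 (g = 2 - 5 = -3)
p(V, F) = (F + V)/(-2 + F) (p(V, F) = (F + V)/(F - 2) = (F + V)/(-2 + F))
D = -5 (D = 1 - 6 = -5)
(p(g, 6) + D)*1 = ((6 - 3)/(-2 + 6) - 5)*1 = (3/4 - 5)*1 = ((¼)*3 - 5)*1 = (¾ - 5)*1 = -17/4*1 = -17/4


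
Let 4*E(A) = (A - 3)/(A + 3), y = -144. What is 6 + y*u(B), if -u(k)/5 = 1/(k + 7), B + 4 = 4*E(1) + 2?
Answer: 166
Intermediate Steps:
E(A) = (-3 + A)/(4*(3 + A)) (E(A) = ((A - 3)/(A + 3))/4 = ((-3 + A)/(3 + A))/4 = (-3 + A)/(4*(3 + A)))
B = -5/2 (B = -4 + (4*((-3 + 1)/(4*(3 + 1))) + 2) = -4 + (4*((¼)*(-2)/4) + 2) = -4 + (4*((¼)*(¼)*(-2)) + 2) = -4 + (4*(-⅛) + 2) = -4 + (-½ + 2) = -4 + 3/2 = -5/2 ≈ -2.5000)
u(k) = -5/(7 + k) (u(k) = -5/(k + 7) = -5/(7 + k))
6 + y*u(B) = 6 - (-720)/(7 - 5/2) = 6 - (-720)/9/2 = 6 - (-720)*2/9 = 6 - 144*(-10/9) = 6 + 160 = 166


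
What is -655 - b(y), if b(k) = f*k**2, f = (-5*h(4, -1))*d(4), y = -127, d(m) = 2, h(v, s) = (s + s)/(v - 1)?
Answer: -324545/3 ≈ -1.0818e+5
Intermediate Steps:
h(v, s) = 2*s/(-1 + v) (h(v, s) = (2*s)/(-1 + v) = 2*s/(-1 + v))
f = 20/3 (f = -10*(-1)/(-1 + 4)*2 = -10*(-1)/3*2 = -5*(-2/3)*2 = (10/3)*2 = 20/3 ≈ 6.6667)
b(k) = 20*k**2/3
-655 - b(y) = -655 - 20*(-127)**2/3 = -655 - 20*16129/3 = -655 - 1*322580/3 = -655 - 322580/3 = -324545/3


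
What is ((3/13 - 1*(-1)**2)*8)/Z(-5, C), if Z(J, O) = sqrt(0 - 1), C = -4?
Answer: 80*I/13 ≈ 6.1538*I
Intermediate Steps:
Z(J, O) = I (Z(J, O) = sqrt(-1) = I)
((3/13 - 1*(-1)**2)*8)/Z(-5, C) = ((3/13 - 1*(-1)**2)*8)/I = ((3*(1/13) - 1*1)*8)*(-I) = ((3/13 - 1)*8)*(-I) = (-10/13*8)*(-I) = -(-80)*I/13 = 80*I/13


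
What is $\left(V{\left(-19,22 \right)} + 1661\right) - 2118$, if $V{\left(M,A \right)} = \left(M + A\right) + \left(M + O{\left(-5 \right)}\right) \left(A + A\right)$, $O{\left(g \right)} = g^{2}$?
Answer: $-190$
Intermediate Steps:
$V{\left(M,A \right)} = A + M + 2 A \left(25 + M\right)$ ($V{\left(M,A \right)} = \left(M + A\right) + \left(M + \left(-5\right)^{2}\right) \left(A + A\right) = \left(A + M\right) + \left(M + 25\right) 2 A = \left(A + M\right) + \left(25 + M\right) 2 A = \left(A + M\right) + 2 A \left(25 + M\right) = A + M + 2 A \left(25 + M\right)$)
$\left(V{\left(-19,22 \right)} + 1661\right) - 2118 = \left(\left(-19 + 51 \cdot 22 + 2 \cdot 22 \left(-19\right)\right) + 1661\right) - 2118 = \left(\left(-19 + 1122 - 836\right) + 1661\right) - 2118 = \left(267 + 1661\right) - 2118 = 1928 - 2118 = -190$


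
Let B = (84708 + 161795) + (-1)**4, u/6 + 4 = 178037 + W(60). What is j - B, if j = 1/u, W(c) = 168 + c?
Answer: -263652297263/1069566 ≈ -2.4650e+5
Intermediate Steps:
u = 1069566 (u = -24 + 6*(178037 + (168 + 60)) = -24 + 6*(178037 + 228) = -24 + 6*178265 = -24 + 1069590 = 1069566)
B = 246504 (B = 246503 + 1 = 246504)
j = 1/1069566 ≈ 9.3496e-7
j - B = 1/1069566 - 1*246504 = 1/1069566 - 246504 = -263652297263/1069566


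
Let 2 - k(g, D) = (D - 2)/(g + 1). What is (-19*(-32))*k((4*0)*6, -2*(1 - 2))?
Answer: 1216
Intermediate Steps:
k(g, D) = 2 - (-2 + D)/(1 + g) (k(g, D) = 2 - (D - 2)/(g + 1) = 2 - (-2 + D)/(1 + g))
(-19*(-32))*k((4*0)*6, -2*(1 - 2)) = (-19*(-32))*((4 - (-2)*(1 - 2) + 2*((4*0)*6))/(1 + (4*0)*6)) = 608*((4 - (-2)*(-1) + 2*(0*6))/(1 + 0*6)) = 608*((4 - 1*2 + 2*0)/(1 + 0)) = 608*((4 - 2 + 0)/1) = 608*(1*2) = 608*2 = 1216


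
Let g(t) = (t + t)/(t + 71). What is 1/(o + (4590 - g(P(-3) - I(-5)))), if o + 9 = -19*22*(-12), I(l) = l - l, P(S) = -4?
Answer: 67/643007 ≈ 0.00010420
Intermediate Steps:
I(l) = 0
g(t) = 2*t/(71 + t) (g(t) = (2*t)/(71 + t) = 2*t/(71 + t))
o = 5007 (o = -9 - 19*22*(-12) = -9 - 418*(-12) = -9 + 5016 = 5007)
1/(o + (4590 - g(P(-3) - I(-5)))) = 1/(5007 + (4590 - 2*(-4 - 1*0)/(71 + (-4 - 1*0)))) = 1/(5007 + (4590 - 2*(-4 + 0)/(71 + (-4 + 0)))) = 1/(5007 + (4590 - 2*(-4)/(71 - 4))) = 1/(5007 + (4590 - 2*(-4)/67)) = 1/(5007 + (4590 - 1*(-8/67))) = 1/(5007 + (4590 + 8/67)) = 1/(5007 + 307538/67) = 1/(643007/67) = 67/643007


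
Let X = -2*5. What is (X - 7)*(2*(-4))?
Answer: 136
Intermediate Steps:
X = -10
(X - 7)*(2*(-4)) = (-10 - 7)*(2*(-4)) = -17*(-8) = 136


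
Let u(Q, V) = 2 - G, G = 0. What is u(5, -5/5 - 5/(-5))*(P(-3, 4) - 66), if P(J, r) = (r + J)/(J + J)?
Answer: -397/3 ≈ -132.33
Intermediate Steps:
u(Q, V) = 2 (u(Q, V) = 2 - 1*0 = 2 + 0 = 2)
P(J, r) = (J + r)/(2*J) (P(J, r) = (J + r)/((2*J)) = (J + r)*(1/(2*J)) = (J + r)/(2*J))
u(5, -5/5 - 5/(-5))*(P(-3, 4) - 66) = 2*((1/2)*(-3 + 4)/(-3) - 66) = 2*((1/2)*(-1/3)*1 - 66) = 2*(-1/6 - 66) = 2*(-397/6) = -397/3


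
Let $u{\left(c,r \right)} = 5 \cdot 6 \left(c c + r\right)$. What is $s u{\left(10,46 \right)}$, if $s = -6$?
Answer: $-26280$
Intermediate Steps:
$u{\left(c,r \right)} = 30 r + 30 c^{2}$ ($u{\left(c,r \right)} = 30 \left(c^{2} + r\right) = 30 \left(r + c^{2}\right) = 30 r + 30 c^{2}$)
$s u{\left(10,46 \right)} = - 6 \left(30 \cdot 46 + 30 \cdot 10^{2}\right) = - 6 \left(1380 + 30 \cdot 100\right) = - 6 \left(1380 + 3000\right) = \left(-6\right) 4380 = -26280$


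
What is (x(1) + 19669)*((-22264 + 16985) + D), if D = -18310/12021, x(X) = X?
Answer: -1248595914230/12021 ≈ -1.0387e+8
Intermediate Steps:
D = -18310/12021 (D = -18310*1/12021 = -18310/12021 ≈ -1.5232)
(x(1) + 19669)*((-22264 + 16985) + D) = (1 + 19669)*((-22264 + 16985) - 18310/12021) = 19670*(-5279 - 18310/12021) = 19670*(-63477169/12021) = -1248595914230/12021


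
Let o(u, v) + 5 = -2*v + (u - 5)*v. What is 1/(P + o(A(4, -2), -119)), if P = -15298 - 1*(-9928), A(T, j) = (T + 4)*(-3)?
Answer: -1/1686 ≈ -0.00059312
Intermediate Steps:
A(T, j) = -12 - 3*T (A(T, j) = (4 + T)*(-3) = -12 - 3*T)
o(u, v) = -5 - 2*v + v*(-5 + u) (o(u, v) = -5 + (-2*v + (u - 5)*v) = -5 + (-2*v + (-5 + u)*v) = -5 + (-2*v + v*(-5 + u)) = -5 - 2*v + v*(-5 + u))
P = -5370 (P = -15298 + 9928 = -5370)
1/(P + o(A(4, -2), -119)) = 1/(-5370 + (-5 - 7*(-119) + (-12 - 3*4)*(-119))) = 1/(-5370 + (-5 + 833 + (-12 - 12)*(-119))) = 1/(-5370 + (-5 + 833 - 24*(-119))) = 1/(-5370 + (-5 + 833 + 2856)) = 1/(-5370 + 3684) = 1/(-1686) = -1/1686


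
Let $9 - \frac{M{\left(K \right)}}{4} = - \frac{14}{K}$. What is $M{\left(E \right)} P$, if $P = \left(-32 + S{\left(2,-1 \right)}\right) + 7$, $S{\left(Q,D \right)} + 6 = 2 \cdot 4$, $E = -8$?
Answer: $-667$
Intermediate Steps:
$M{\left(K \right)} = 36 + \frac{56}{K}$ ($M{\left(K \right)} = 36 - 4 \left(- \frac{14}{K}\right) = 36 + \frac{56}{K}$)
$S{\left(Q,D \right)} = 2$ ($S{\left(Q,D \right)} = -6 + 2 \cdot 4 = -6 + 8 = 2$)
$P = -23$ ($P = \left(-32 + 2\right) + 7 = -30 + 7 = -23$)
$M{\left(E \right)} P = \left(36 + \frac{56}{-8}\right) \left(-23\right) = \left(36 + 56 \left(- \frac{1}{8}\right)\right) \left(-23\right) = \left(36 - 7\right) \left(-23\right) = 29 \left(-23\right) = -667$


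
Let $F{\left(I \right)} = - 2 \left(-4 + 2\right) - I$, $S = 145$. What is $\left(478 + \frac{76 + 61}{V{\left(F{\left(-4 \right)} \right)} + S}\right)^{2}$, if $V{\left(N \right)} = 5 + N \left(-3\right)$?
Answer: $\frac{3643933225}{15876} \approx 2.2952 \cdot 10^{5}$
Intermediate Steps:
$F{\left(I \right)} = 4 - I$ ($F{\left(I \right)} = \left(-2\right) \left(-2\right) - I = 4 - I$)
$V{\left(N \right)} = 5 - 3 N$
$\left(478 + \frac{76 + 61}{V{\left(F{\left(-4 \right)} \right)} + S}\right)^{2} = \left(478 + \frac{76 + 61}{\left(5 - 3 \left(4 - -4\right)\right) + 145}\right)^{2} = \left(478 + \frac{137}{\left(5 - 3 \left(4 + 4\right)\right) + 145}\right)^{2} = \left(478 + \frac{137}{\left(5 - 24\right) + 145}\right)^{2} = \left(478 + \frac{137}{-19 + 145}\right)^{2} = \left(478 + \frac{137}{126}\right)^{2} = \left(\frac{60365}{126}\right)^{2} = \frac{3643933225}{15876}$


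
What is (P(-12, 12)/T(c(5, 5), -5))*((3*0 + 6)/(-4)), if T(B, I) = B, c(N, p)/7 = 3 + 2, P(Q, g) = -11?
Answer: 33/70 ≈ 0.47143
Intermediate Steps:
c(N, p) = 35 (c(N, p) = 7*(3 + 2) = 7*5 = 35)
(P(-12, 12)/T(c(5, 5), -5))*((3*0 + 6)/(-4)) = (-11/35)*((3*0 + 6)/(-4)) = (-11*1/35)*((0 + 6)*(-1/4)) = -66*(-1)/(35*4) = -11/35*(-3/2) = 33/70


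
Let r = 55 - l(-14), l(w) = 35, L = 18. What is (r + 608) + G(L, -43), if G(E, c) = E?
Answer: 646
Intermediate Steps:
r = 20 (r = 55 - 1*35 = 55 - 35 = 20)
(r + 608) + G(L, -43) = (20 + 608) + 18 = 628 + 18 = 646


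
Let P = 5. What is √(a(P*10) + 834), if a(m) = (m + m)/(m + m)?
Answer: √835 ≈ 28.896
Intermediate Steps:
a(m) = 1 (a(m) = (2*m)/((2*m)) = (2*m)*(1/(2*m)) = 1)
√(a(P*10) + 834) = √(1 + 834) = √835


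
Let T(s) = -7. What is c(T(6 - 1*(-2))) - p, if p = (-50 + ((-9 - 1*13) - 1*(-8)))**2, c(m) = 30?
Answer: -4066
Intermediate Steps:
p = 4096 (p = (-50 + ((-9 - 13) + 8))**2 = (-50 + (-22 + 8))**2 = (-50 - 14)**2 = (-64)**2 = 4096)
c(T(6 - 1*(-2))) - p = 30 - 1*4096 = 30 - 4096 = -4066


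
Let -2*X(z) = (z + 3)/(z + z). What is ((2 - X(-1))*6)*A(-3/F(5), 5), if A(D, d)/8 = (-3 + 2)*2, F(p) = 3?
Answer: -144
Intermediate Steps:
X(z) = -(3 + z)/(4*z) (X(z) = -(z + 3)/(2*(z + z)) = -(3 + z)/(2*(2*z)) = -(3 + z)*1/(2*z)/2 = -(3 + z)/(4*z))
A(D, d) = -16 (A(D, d) = 8*((-3 + 2)*2) = 8*(-1*2) = 8*(-2) = -16)
((2 - X(-1))*6)*A(-3/F(5), 5) = ((2 - (-3 - 1*(-1))/(4*(-1)))*6)*(-16) = ((2 - (-1)*(-3 + 1)/4)*6)*(-16) = ((2 - (-1)*(-2)/4)*6)*(-16) = ((2 - 1*1/2)*6)*(-16) = ((2 - 1/2)*6)*(-16) = ((3/2)*6)*(-16) = 9*(-16) = -144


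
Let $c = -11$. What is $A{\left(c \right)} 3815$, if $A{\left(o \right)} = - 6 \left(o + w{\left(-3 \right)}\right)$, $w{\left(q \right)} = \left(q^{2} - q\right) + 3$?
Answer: $-91560$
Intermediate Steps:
$w{\left(q \right)} = 3 + q^{2} - q$
$A{\left(o \right)} = -90 - 6 o$ ($A{\left(o \right)} = - 6 \left(o + \left(3 + \left(-3\right)^{2} - -3\right)\right) = - 6 \left(o + \left(3 + 9 + 3\right)\right) = - 6 \left(o + 15\right) = - 6 \left(15 + o\right) = -90 - 6 o$)
$A{\left(c \right)} 3815 = \left(-90 - -66\right) 3815 = \left(-90 + 66\right) 3815 = \left(-24\right) 3815 = -91560$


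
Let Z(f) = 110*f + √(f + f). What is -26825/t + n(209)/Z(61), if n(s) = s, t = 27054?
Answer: -9588753695/9984251646 - 209*√122/45023978 ≈ -0.96044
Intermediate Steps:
Z(f) = 110*f + √2*√f (Z(f) = 110*f + √(2*f) = 110*f + √2*√f)
-26825/t + n(209)/Z(61) = -26825/27054 + 209/(110*61 + √2*√61) = -26825*1/27054 + 209/(6710 + √122) = -26825/27054 + 209/(6710 + √122)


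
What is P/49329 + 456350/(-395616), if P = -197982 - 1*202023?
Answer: -1115800415/120465072 ≈ -9.2624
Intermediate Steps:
P = -400005 (P = -197982 - 202023 = -400005)
P/49329 + 456350/(-395616) = -400005/49329 + 456350/(-395616) = -400005*1/49329 + 456350*(-1/395616) = -14815/1827 - 228175/197808 = -1115800415/120465072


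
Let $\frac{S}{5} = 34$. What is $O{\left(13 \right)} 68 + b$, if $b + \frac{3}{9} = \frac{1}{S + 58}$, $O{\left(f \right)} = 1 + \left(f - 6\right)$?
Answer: $\frac{41319}{76} \approx 543.67$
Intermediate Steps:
$O{\left(f \right)} = -5 + f$ ($O{\left(f \right)} = 1 + \left(f - 6\right) = 1 + \left(-6 + f\right) = -5 + f$)
$S = 170$ ($S = 5 \cdot 34 = 170$)
$b = - \frac{25}{76}$ ($b = - \frac{1}{3} + \frac{1}{170 + 58} = - \frac{1}{3} + \frac{1}{228} = - \frac{25}{76} \approx -0.32895$)
$O{\left(13 \right)} 68 + b = \left(-5 + 13\right) 68 - \frac{25}{76} = 8 \cdot 68 - \frac{25}{76} = 544 - \frac{25}{76} = \frac{41319}{76}$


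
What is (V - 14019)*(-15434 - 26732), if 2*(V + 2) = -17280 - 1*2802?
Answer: 1014598292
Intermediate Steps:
V = -10043 (V = -2 + (-17280 - 1*2802)/2 = -2 + (-17280 - 2802)/2 = -2 + (½)*(-20082) = -2 - 10041 = -10043)
(V - 14019)*(-15434 - 26732) = (-10043 - 14019)*(-15434 - 26732) = -24062*(-42166) = 1014598292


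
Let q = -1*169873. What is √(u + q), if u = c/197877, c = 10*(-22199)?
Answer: I*√6651473414639847/197877 ≈ 412.16*I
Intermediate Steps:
c = -221990
u = -221990/197877 ≈ -1.1219
q = -169873
√(u + q) = √(-221990/197877 - 169873) = √(-33614181611/197877) = I*√6651473414639847/197877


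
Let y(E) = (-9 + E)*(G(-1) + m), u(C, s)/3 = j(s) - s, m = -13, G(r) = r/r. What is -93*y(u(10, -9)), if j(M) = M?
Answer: -10044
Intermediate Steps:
G(r) = 1
u(C, s) = 0 (u(C, s) = 3*(s - s) = 3*0 = 0)
y(E) = 108 - 12*E (y(E) = (-9 + E)*(1 - 13) = (-9 + E)*(-12) = 108 - 12*E)
-93*y(u(10, -9)) = -93*(108 - 12*0) = -93*(108 + 0) = -93*108 = -10044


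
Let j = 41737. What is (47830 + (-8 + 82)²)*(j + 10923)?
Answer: 2807093960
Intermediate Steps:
(47830 + (-8 + 82)²)*(j + 10923) = (47830 + (-8 + 82)²)*(41737 + 10923) = (47830 + 74²)*52660 = (47830 + 5476)*52660 = 53306*52660 = 2807093960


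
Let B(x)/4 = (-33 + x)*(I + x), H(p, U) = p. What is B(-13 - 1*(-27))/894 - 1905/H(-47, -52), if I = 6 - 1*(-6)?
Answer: 805099/21009 ≈ 38.322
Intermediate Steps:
I = 12 (I = 6 + 6 = 12)
B(x) = 4*(-33 + x)*(12 + x) (B(x) = 4*((-33 + x)*(12 + x)) = 4*(-33 + x)*(12 + x))
B(-13 - 1*(-27))/894 - 1905/H(-47, -52) = (-1584 - 84*(-13 - 1*(-27)) + 4*(-13 - 1*(-27))²)/894 - 1905/(-47) = (-1584 - 84*(-13 + 27) + 4*(-13 + 27)²)*(1/894) - 1905*(-1/47) = (-1584 - 84*14 + 4*14²)*(1/894) + 1905/47 = (-1584 - 1176 + 4*196)*(1/894) + 1905/47 = (-1584 - 1176 + 784)*(1/894) + 1905/47 = -1976*1/894 + 1905/47 = -988/447 + 1905/47 = 805099/21009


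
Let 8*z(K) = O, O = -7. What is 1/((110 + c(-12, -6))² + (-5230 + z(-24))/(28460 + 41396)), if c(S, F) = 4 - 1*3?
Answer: 15104/186095253 ≈ 8.1163e-5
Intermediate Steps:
z(K) = -7/8 (z(K) = (⅛)*(-7) = -7/8)
c(S, F) = 1 (c(S, F) = 4 - 3 = 1)
1/((110 + c(-12, -6))² + (-5230 + z(-24))/(28460 + 41396)) = 1/((110 + 1)² + (-5230 - 7/8)/(28460 + 41396)) = 1/(111² - 41847/8/69856) = 1/(12321 - 41847/8*1/69856) = 1/(12321 - 1131/15104) = 1/(186095253/15104) = 15104/186095253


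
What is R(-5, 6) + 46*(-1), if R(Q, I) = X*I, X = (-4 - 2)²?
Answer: 170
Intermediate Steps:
X = 36 (X = (-6)² = 36)
R(Q, I) = 36*I
R(-5, 6) + 46*(-1) = 36*6 + 46*(-1) = 216 - 46 = 170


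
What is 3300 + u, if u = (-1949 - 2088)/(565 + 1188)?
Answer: 5780863/1753 ≈ 3297.7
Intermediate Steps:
u = -4037/1753 ≈ -2.3029
3300 + u = 3300 - 4037/1753 = 5780863/1753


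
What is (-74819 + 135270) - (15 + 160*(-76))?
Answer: 72596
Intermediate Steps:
(-74819 + 135270) - (15 + 160*(-76)) = 60451 - (15 - 12160) = 60451 - 1*(-12145) = 60451 + 12145 = 72596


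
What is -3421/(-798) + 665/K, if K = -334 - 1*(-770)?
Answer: 1011113/173964 ≈ 5.8122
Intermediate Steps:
K = 436 (K = -334 + 770 = 436)
-3421/(-798) + 665/K = -3421/(-798) + 665/436 = -3421*(-1/798) + 665*(1/436) = 3421/798 + 665/436 = 1011113/173964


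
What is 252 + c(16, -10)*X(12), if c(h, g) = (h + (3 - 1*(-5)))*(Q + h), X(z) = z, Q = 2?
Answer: 5436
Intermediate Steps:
c(h, g) = (2 + h)*(8 + h) (c(h, g) = (h + (3 - 1*(-5)))*(2 + h) = (h + (3 + 5))*(2 + h) = (h + 8)*(2 + h) = (8 + h)*(2 + h) = (2 + h)*(8 + h))
252 + c(16, -10)*X(12) = 252 + (16 + 16**2 + 10*16)*12 = 252 + (16 + 256 + 160)*12 = 252 + 432*12 = 252 + 5184 = 5436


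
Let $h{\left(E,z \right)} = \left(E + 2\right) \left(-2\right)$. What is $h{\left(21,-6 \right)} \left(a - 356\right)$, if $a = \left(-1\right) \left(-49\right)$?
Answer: $14122$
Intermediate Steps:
$h{\left(E,z \right)} = -4 - 2 E$ ($h{\left(E,z \right)} = \left(2 + E\right) \left(-2\right) = -4 - 2 E$)
$a = 49$
$h{\left(21,-6 \right)} \left(a - 356\right) = \left(-4 - 42\right) \left(49 - 356\right) = \left(-4 - 42\right) \left(-307\right) = \left(-46\right) \left(-307\right) = 14122$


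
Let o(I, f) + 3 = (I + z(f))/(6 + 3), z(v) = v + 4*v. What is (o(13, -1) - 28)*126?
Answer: -3794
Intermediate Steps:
z(v) = 5*v
o(I, f) = -3 + I/9 + 5*f/9 (o(I, f) = -3 + (I + 5*f)/(6 + 3) = -3 + (I + 5*f)/9 = -3 + (I + 5*f)*(1/9) = -3 + (I/9 + 5*f/9) = -3 + I/9 + 5*f/9)
(o(13, -1) - 28)*126 = ((-3 + (1/9)*13 + (5/9)*(-1)) - 28)*126 = ((-3 + 13/9 - 5/9) - 28)*126 = (-19/9 - 28)*126 = -271/9*126 = -3794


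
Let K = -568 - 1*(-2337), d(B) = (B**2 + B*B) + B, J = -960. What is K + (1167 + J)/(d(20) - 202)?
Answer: 364483/206 ≈ 1769.3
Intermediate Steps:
d(B) = B + 2*B**2 (d(B) = (B**2 + B**2) + B = 2*B**2 + B = B + 2*B**2)
K = 1769 (K = -568 + 2337 = 1769)
K + (1167 + J)/(d(20) - 202) = 1769 + (1167 - 960)/(20*(1 + 2*20) - 202) = 1769 + 207/(20*(1 + 40) - 202) = 1769 + 207/(20*41 - 202) = 1769 + 207/(820 - 202) = 1769 + 207/618 = 1769 + 207*(1/618) = 1769 + 69/206 = 364483/206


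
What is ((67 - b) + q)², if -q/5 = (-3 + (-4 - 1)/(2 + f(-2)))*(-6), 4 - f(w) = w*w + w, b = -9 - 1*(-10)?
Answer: 15129/4 ≈ 3782.3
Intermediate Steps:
b = 1 (b = -9 + 10 = 1)
f(w) = 4 - w - w² (f(w) = 4 - (w*w + w) = 4 - (w² + w) = 4 - (w + w²) = 4 + (-w - w²) = 4 - w - w²)
q = -255/2 (q = -5*(-3 + (-4 - 1)/(2 + (4 - 1*(-2) - 1*(-2)²)))*(-6) = -5*(-3 - 5/(2 + (4 + 2 - 1*4)))*(-6) = -5*(-3 - 5/(2 + (4 + 2 - 4)))*(-6) = -5*(-3 - 5/(2 + 2))*(-6) = -5*(-3 - 5/4)*(-6) = -(-85)*(-6)/4 = -5*51/2 = -255/2 ≈ -127.50)
((67 - b) + q)² = ((67 - 1*1) - 255/2)² = ((67 - 1) - 255/2)² = (66 - 255/2)² = (-123/2)² = 15129/4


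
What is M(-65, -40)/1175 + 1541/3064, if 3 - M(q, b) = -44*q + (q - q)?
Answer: -6943173/3600200 ≈ -1.9286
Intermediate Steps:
M(q, b) = 3 + 44*q (M(q, b) = 3 - (-44*q + (q - q)) = 3 - (-44*q + 0) = 3 - (-44)*q = 3 + 44*q)
M(-65, -40)/1175 + 1541/3064 = (3 + 44*(-65))/1175 + 1541/3064 = (3 - 2860)*(1/1175) + 1541*(1/3064) = -2857*1/1175 + 1541/3064 = -2857/1175 + 1541/3064 = -6943173/3600200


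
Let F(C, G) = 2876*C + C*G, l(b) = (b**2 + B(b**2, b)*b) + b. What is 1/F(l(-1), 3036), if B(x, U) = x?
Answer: -1/5912 ≈ -0.00016915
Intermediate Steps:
l(b) = b + b**2 + b**3 (l(b) = (b**2 + b**2*b) + b = (b**2 + b**3) + b = b + b**2 + b**3)
1/F(l(-1), 3036) = 1/((-(1 - 1 + (-1)**2))*(2876 + 3036)) = 1/(-(1 - 1 + 1)*5912) = 1/(-1*1*5912) = 1/(-1*5912) = 1/(-5912) = -1/5912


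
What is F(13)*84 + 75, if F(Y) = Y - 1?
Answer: 1083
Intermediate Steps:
F(Y) = -1 + Y
F(13)*84 + 75 = (-1 + 13)*84 + 75 = 12*84 + 75 = 1008 + 75 = 1083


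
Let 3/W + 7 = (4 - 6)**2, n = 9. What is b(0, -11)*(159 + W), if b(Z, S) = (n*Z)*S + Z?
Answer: 0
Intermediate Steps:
b(Z, S) = Z + 9*S*Z (b(Z, S) = (9*Z)*S + Z = 9*S*Z + Z = Z + 9*S*Z)
W = -1 (W = 3/(-7 + (4 - 6)**2) = 3/(-7 + (-2)**2) = 3/(-7 + 4) = 3/(-3) = 3*(-1/3) = -1)
b(0, -11)*(159 + W) = (0*(1 + 9*(-11)))*(159 - 1) = (0*(1 - 99))*158 = (0*(-98))*158 = 0*158 = 0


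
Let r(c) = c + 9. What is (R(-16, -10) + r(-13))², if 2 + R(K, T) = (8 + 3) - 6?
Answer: 1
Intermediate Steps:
r(c) = 9 + c
R(K, T) = 3 (R(K, T) = -2 + ((8 + 3) - 6) = -2 + (11 - 6) = -2 + 5 = 3)
(R(-16, -10) + r(-13))² = (3 + (9 - 13))² = (3 - 4)² = (-1)² = 1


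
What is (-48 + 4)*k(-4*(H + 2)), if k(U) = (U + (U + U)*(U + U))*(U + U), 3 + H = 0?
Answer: -23936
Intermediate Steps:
H = -3 (H = -3 + 0 = -3)
k(U) = 2*U*(U + 4*U**2) (k(U) = (U + (2*U)*(2*U))*(2*U) = (U + 4*U**2)*(2*U) = 2*U*(U + 4*U**2))
(-48 + 4)*k(-4*(H + 2)) = (-48 + 4)*((-4*(-3 + 2))**2*(2 + 8*(-4*(-3 + 2)))) = -44*(-4*(-1))**2*(2 + 8*(-4*(-1))) = -44*4**2*(2 + 8*4) = -704*(2 + 32) = -704*34 = -44*544 = -23936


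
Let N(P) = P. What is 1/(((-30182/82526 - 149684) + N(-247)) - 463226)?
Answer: -41263/25300712382 ≈ -1.6309e-6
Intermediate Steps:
1/(((-30182/82526 - 149684) + N(-247)) - 463226) = 1/(((-30182/82526 - 149684) - 247) - 463226) = 1/(((-30182*1/82526 - 149684) - 247) - 463226) = 1/(((-15091/41263 - 149684) - 247) - 463226) = 1/((-6176425983/41263 - 247) - 463226) = 1/(-6186617944/41263 - 463226) = 1/(-25300712382/41263) = -41263/25300712382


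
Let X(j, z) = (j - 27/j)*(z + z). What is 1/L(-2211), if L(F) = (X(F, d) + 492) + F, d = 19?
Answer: -737/63187827 ≈ -1.1664e-5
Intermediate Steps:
X(j, z) = 2*z*(j - 27/j) (X(j, z) = (j - 27/j)*(2*z) = 2*z*(j - 27/j))
L(F) = 492 + F + 38*(-27 + F²)/F (L(F) = (2*19*(-27 + F²)/F + 492) + F = (38*(-27 + F²)/F + 492) + F = (492 + 38*(-27 + F²)/F) + F = 492 + F + 38*(-27 + F²)/F)
1/L(-2211) = 1/(492 - 1026/(-2211) + 39*(-2211)) = 1/(492 - 1026*(-1/2211) - 86229) = 1/(492 + 342/737 - 86229) = 1/(-63187827/737) = -737/63187827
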